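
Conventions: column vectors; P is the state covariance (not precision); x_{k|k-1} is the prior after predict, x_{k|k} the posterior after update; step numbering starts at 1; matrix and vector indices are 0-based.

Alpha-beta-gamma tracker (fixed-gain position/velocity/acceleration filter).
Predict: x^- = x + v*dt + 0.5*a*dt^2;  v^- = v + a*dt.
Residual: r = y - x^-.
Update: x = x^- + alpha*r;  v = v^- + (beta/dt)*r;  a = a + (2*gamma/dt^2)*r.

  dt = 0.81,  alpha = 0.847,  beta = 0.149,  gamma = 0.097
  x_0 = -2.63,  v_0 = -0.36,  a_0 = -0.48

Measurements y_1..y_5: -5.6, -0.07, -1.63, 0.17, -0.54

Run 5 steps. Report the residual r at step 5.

resid = -1.2405

step 1: x_pred=-3.0791  r=-2.5209  x^+=-5.2143  v^+=-1.2125  a^+=-1.2254
step 2: x_pred=-6.5984  r=6.5284  x^+=-1.0689  v^+=-1.0042  a^+=0.7050
step 3: x_pred=-1.6510  r=0.0210  x^+=-1.6332  v^+=-0.4293  a^+=0.7112
step 4: x_pred=-1.7477  r=1.9177  x^+=-0.1234  v^+=0.4995  a^+=1.2782
step 5: x_pred=0.7005  r=-1.2405  x^+=-0.3502  v^+=1.3066  a^+=0.9114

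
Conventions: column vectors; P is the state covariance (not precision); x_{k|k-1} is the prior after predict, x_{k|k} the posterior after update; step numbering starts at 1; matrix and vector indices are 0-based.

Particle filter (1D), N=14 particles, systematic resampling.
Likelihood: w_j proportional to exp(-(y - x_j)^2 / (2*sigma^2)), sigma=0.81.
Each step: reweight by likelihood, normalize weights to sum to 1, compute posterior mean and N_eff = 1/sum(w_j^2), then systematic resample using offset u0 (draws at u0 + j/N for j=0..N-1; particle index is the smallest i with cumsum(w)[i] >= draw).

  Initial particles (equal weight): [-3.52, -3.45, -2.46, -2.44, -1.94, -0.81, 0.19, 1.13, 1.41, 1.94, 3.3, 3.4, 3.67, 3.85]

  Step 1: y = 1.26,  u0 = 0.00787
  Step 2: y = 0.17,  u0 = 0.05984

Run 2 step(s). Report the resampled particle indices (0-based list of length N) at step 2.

step 1: w=[0.0000, 0.0000, 0.0000, 0.0000, 0.0001, 0.0119, 0.1298, 0.3066, 0.3053, 0.2183, 0.0130, 0.0095, 0.0037, 0.0019]  mean=1.3111  Neff=3.9669  idx=[5, 6, 7, 7, 7, 7, 7, 8, 8, 8, 8, 9, 9, 9]
step 2: w=[0.0879, 0.1827, 0.0905, 0.0905, 0.0905, 0.0905, 0.0905, 0.0566, 0.0566, 0.0566, 0.0566, 0.0168, 0.0168, 0.0168]  mean=0.8920  Neff=10.4456  idx=[0, 1, 1, 2, 2, 3, 4, 5, 5, 6, 7, 9, 10, 13]

resampled_idx = [0, 1, 1, 2, 2, 3, 4, 5, 5, 6, 7, 9, 10, 13]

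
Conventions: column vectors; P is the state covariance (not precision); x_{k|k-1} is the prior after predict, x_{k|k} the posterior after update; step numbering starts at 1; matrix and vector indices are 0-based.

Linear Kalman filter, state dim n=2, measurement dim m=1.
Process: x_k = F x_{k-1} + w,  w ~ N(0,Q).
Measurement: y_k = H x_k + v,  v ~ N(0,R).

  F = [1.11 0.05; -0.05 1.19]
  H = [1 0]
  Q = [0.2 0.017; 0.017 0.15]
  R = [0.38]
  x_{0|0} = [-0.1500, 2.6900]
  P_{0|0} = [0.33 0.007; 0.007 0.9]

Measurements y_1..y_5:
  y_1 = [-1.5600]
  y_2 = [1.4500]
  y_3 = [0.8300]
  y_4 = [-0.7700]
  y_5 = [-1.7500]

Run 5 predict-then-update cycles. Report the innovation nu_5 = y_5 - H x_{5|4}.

step 1: x^-=[-0.0320, 3.2086]  P^-=[0.6096 0.0615; 0.0615 1.4245]  S=[0.9896]  K=[0.6160; 0.0621]  nu=[-1.5280]  x^+=[-0.9733, 3.1137]  P^+=[0.2341 0.0236; 0.0236 1.4207]
step 2: x^-=[-0.9246, 3.7540]  P^-=[0.4946 0.1197; 0.1197 2.1596]  S=[0.8746]  K=[0.5655; 0.1368]  nu=[2.3746]  x^+=[0.4182, 4.0788]  P^+=[0.2149 0.0520; 0.0520 2.1432]
step 3: x^-=[0.6682, 4.8329]  P^-=[0.4759 0.2011; 0.2011 3.1793]  S=[0.8559]  K=[0.5560; 0.2350]  nu=[0.1618]  x^+=[0.7582, 4.8709]  P^+=[0.2113 0.0893; 0.0893 3.1321]
step 4: x^-=[1.0851, 5.7585]  P^-=[0.4781 0.3094; 0.3094 4.5752]  S=[0.8581]  K=[0.5571; 0.3605]  nu=[-1.8551]  x^+=[0.0515, 5.0897]  P^+=[0.2117 0.1370; 0.1370 4.4637]
step 5: x^-=[0.3117, 6.0541]  P^-=[0.4872 0.4515; 0.4515 6.4553]  S=[0.8672]  K=[0.5618; 0.5206]  nu=[-2.0617]  x^+=[-0.8466, 4.9808]  P^+=[0.2135 0.1978; 0.1978 6.2203]

innov = [-2.0617]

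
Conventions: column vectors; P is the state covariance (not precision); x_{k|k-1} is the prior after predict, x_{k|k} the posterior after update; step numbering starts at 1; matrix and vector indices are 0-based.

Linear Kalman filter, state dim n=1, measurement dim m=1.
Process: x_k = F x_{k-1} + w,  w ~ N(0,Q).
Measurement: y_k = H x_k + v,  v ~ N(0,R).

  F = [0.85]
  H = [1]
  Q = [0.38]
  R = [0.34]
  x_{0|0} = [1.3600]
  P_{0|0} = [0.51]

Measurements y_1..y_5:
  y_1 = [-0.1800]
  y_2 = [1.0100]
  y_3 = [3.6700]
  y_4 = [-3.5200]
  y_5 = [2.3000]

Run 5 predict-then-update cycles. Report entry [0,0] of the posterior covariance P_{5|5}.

P_post[0,0] = 0.2071

step 1: x^-=[1.1560]  P^-=[0.7485]  S=[1.0885]  K=[0.6876]  nu=[-1.3360]  x^+=[0.2373]  P^+=[0.2338]
step 2: x^-=[0.2017]  P^-=[0.5489]  S=[0.8889]  K=[0.6175]  nu=[0.8083]  x^+=[0.7008]  P^+=[0.2100]
step 3: x^-=[0.5957]  P^-=[0.5317]  S=[0.8717]  K=[0.6100]  nu=[3.0743]  x^+=[2.4709]  P^+=[0.2074]
step 4: x^-=[2.1003]  P^-=[0.5298]  S=[0.8698]  K=[0.6091]  nu=[-5.6203]  x^+=[-1.3232]  P^+=[0.2071]
step 5: x^-=[-1.1247]  P^-=[0.5296]  S=[0.8696]  K=[0.6090]  nu=[3.4247]  x^+=[0.9610]  P^+=[0.2071]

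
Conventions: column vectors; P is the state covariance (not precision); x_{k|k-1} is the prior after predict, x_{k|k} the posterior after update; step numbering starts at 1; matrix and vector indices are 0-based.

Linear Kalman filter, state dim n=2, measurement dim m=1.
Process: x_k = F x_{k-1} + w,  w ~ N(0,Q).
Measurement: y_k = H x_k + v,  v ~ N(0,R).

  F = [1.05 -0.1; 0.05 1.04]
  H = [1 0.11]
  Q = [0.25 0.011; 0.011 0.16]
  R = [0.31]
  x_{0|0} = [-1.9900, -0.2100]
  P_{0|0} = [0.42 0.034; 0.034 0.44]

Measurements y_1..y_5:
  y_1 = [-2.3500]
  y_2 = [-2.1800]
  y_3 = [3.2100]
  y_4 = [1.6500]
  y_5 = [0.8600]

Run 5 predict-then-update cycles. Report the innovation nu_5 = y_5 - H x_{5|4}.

innov = [-0.7827]

step 1: x^-=[-2.0685, -0.3179]  P^-=[0.7103 0.0242; 0.0242 0.6405]  S=[1.0334]  K=[0.6899; 0.0916]  nu=[-0.2465]  x^+=[-2.2386, -0.3405]  P^+=[0.2184 -0.0411; -0.0411 0.6318]
step 2: x^-=[-2.3165, -0.4660]  P^-=[0.5057 -0.0879; -0.0879 0.8396]  S=[0.8066]  K=[0.6150; 0.0055]  nu=[0.1877]  x^+=[-2.2010, -0.4650]  P^+=[0.2006 -0.0906; -0.0906 0.8396]
step 3: x^-=[-2.2646, -0.5937]  P^-=[0.4986 -0.1643; -0.1643 1.0592]  S=[0.7853]  K=[0.6119; -0.0609]  nu=[5.5399]  x^+=[1.1255, -0.9309]  P^+=[0.2046 -0.1351; -0.1351 1.0563]
step 4: x^-=[1.2749, -0.9119]  P^-=[0.5145 -0.2349; -0.2349 1.2889]  S=[0.7884]  K=[0.6198; -0.1181]  nu=[0.4754]  x^+=[1.5695, -0.9680]  P^+=[0.2116 -0.1772; -0.1772 1.2779]
step 5: x^-=[1.7448, -0.9283]  P^-=[0.5333 -0.3034; -0.3034 1.5243]  S=[0.7950]  K=[0.6288; -0.1707]  nu=[-0.7827]  x^+=[1.2526, -0.7946]  P^+=[0.2189 -0.2181; -0.2181 1.5011]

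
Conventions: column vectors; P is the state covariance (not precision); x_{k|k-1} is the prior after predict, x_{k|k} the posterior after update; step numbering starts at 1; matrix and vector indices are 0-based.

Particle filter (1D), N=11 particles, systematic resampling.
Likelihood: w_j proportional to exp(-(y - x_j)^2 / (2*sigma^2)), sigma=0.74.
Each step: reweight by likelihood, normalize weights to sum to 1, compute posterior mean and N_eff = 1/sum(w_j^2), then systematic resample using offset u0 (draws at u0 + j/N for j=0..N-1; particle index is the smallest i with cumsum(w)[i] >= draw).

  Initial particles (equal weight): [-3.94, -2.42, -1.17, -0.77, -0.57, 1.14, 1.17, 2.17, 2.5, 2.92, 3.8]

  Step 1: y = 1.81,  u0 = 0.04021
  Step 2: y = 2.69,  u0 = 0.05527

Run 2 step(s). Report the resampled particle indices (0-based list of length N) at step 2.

step 1: w=[0.0000, 0.0000, 0.0001, 0.0007, 0.0017, 0.2044, 0.2119, 0.2736, 0.1994, 0.1000, 0.0083]  mean=1.8947  Neff=4.7322  idx=[5, 5, 6, 6, 6, 7, 7, 7, 8, 8, 9]
step 2: w=[0.0192, 0.0192, 0.0208, 0.0208, 0.0208, 0.1343, 0.1343, 0.1343, 0.1663, 0.1663, 0.1638]  mean=2.3006  Neff=7.2337  idx=[2, 5, 6, 6, 7, 8, 8, 9, 9, 10, 10]

resampled_idx = [2, 5, 6, 6, 7, 8, 8, 9, 9, 10, 10]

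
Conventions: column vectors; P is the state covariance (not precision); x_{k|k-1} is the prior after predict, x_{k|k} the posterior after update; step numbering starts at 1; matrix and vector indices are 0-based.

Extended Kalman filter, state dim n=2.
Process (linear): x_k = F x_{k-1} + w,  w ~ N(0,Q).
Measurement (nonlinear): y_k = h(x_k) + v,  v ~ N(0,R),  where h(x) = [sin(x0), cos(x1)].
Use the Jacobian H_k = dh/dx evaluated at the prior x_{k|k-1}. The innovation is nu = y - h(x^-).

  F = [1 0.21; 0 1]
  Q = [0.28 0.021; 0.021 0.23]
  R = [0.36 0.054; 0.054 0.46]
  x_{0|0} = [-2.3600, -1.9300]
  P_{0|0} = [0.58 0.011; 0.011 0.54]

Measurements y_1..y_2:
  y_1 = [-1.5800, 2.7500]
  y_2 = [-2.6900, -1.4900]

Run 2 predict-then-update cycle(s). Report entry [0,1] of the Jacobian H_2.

H_jac[0,1] = 0.0000

step 1: x^-=[-2.7653, -1.9300]  P^-=[0.8884 0.1454; 0.1454 0.7700]  H_jac=[-0.9300 0.0000; 0.0000 0.9362]  S=[1.1285 -0.0726; -0.0726 1.1348]  K=[-0.7275 0.0734; -0.0793 0.6301]  nu=[-1.2125, 3.1015]  x^+=[-1.6555, 0.1205]  P^+=[0.2773 -0.0059; -0.0059 0.3050]
step 2: x^-=[-1.6302, 0.1205]  P^-=[0.5683 0.0792; 0.0792 0.5350]  H_jac=[-0.0594 0.0000; 0.0000 -0.1202]  S=[0.3620 0.0546; 0.0546 0.4677]  K=[-0.0918 -0.0096; 0.0079 -0.1384]  nu=[-1.6918, -2.4827]  x^+=[-1.4510, 0.4509]  P^+=[0.5651 0.0781; 0.0781 0.5262]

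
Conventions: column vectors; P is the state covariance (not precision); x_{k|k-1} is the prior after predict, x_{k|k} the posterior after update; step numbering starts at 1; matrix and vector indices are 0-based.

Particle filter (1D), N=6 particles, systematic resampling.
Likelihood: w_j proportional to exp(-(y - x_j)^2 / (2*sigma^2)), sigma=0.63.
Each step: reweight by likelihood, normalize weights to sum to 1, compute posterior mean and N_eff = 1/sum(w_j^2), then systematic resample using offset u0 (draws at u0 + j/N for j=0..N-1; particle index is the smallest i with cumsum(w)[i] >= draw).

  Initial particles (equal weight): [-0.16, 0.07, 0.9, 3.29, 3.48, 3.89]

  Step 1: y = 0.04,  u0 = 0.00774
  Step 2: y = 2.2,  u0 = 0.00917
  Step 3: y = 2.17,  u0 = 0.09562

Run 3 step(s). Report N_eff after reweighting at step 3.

step 1: w=[0.4057, 0.4262, 0.1681, 0.0000, 0.0000, 0.0000]  mean=0.1162  Neff=2.6701  idx=[0, 0, 0, 1, 1, 2]
step 2: w=[0.0070, 0.0070, 0.0070, 0.0257, 0.0257, 0.9276]  mean=0.8351  Neff=1.1601  idx=[1, 5, 5, 5, 5, 5]
step 3: w=[0.0016, 0.1997, 0.1997, 0.1997, 0.1997, 0.1997]  mean=0.8983  Neff=5.0163  idx=[1, 2, 3, 3, 4, 5]

N_eff = 5.0163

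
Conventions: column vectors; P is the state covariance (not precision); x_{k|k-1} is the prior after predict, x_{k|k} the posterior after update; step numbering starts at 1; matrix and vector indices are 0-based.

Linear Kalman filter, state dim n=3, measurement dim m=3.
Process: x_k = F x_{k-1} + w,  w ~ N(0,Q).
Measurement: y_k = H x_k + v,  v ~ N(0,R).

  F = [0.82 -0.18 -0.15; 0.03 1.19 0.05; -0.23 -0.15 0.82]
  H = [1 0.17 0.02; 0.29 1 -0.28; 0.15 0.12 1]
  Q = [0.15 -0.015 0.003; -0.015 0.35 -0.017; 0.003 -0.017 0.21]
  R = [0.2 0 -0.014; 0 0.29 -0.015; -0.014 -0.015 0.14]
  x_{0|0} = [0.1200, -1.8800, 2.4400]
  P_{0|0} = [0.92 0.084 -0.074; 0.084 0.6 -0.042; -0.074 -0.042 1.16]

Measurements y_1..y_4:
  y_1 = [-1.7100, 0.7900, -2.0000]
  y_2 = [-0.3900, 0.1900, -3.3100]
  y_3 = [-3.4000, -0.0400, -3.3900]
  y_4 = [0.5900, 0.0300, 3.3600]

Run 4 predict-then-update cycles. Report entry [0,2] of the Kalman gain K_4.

step 1: x^-=[0.0708, -2.1116, 2.2552]  P^-=[0.8053 -0.0429 -0.3509; -0.0429 1.2042 -0.1479; -0.3509 -0.1479 1.0962]  S=[1.0109 0.4874 -0.2304; 0.4874 1.7628 -0.3803; -0.2304 -0.3803 1.1293]  K=[0.8017 -0.0727 -0.0692; -0.1759 0.7964 0.2236; -0.1067 -0.1024 0.8521]  nu=[-1.4669, 3.5125, -4.0124]  x^+=[-1.0830, 0.0467, -1.3669]  P^+=[0.1759 -0.0813 -0.0365; -0.0813 0.2522 0.0037; -0.0365 0.0037 0.1273]
step 2: x^-=[-0.6914, -0.0453, -0.8788]  P^-=[0.3124 -0.1465 -0.0586; -0.1465 0.7022 -0.0323; -0.0586 -0.0323 0.3178]  S=[0.4805 0.0714 -0.0321; 0.0714 0.9860 -0.0789; -0.0321 -0.0789 0.4444]  K=[0.6064 -0.0870 -0.0376; -0.1503 0.7037 0.1817; -0.0633 -0.0822 0.6676]  nu=[0.3267, 0.1897, -2.3221]  x^+=[-0.4224, -0.3828, -2.4652]  P^+=[0.1343 -0.0704 -0.0241; -0.0704 0.2220 0.0009; -0.0241 0.0009 0.0991]
step 3: x^-=[0.0923, -0.5914, -1.8669]  P^-=[0.2765 -0.1293 -0.0400; -0.1293 0.6597 -0.0334; -0.0400 -0.0334 0.2928]  S=[0.4498 0.0669 -0.0179; 0.0669 0.9461 -0.0718; -0.0179 -0.0718 0.4238]  K=[0.5753 -0.0825 -0.0228; -0.1354 0.6903 0.1736; -0.0505 -0.0811 0.6513]  nu=[-3.3544, 0.0019, -1.4660]  x^+=[-1.8041, -0.3905, -2.6524]  P^+=[0.1271 -0.0663 -0.0211; -0.0663 0.2168 -0.0002; -0.0211 -0.0002 0.0963]
step 4: x^-=[-1.0112, -0.6515, -1.7015]  P^-=[0.2694 -0.1241 -0.0364; -0.1241 0.6525 -0.0346; -0.0364 -0.0346 0.2898]  S=[0.4445 0.0681 -0.0151; 0.0681 0.9412 -0.0716; -0.0151 -0.0716 0.4215]  K=[0.5687 -0.0807 -0.0193; -0.1309 0.6878 0.1715; -0.0477 -0.0814 0.6491]  nu=[1.7460, 0.4983, 5.2913]  x^+=[-0.1605, 0.3703, 1.6093]  P^+=[0.1255 -0.0652 -0.0205; -0.0652 0.2157 -0.0006; -0.0205 -0.0006 0.0959]

K[0,2] = -0.0193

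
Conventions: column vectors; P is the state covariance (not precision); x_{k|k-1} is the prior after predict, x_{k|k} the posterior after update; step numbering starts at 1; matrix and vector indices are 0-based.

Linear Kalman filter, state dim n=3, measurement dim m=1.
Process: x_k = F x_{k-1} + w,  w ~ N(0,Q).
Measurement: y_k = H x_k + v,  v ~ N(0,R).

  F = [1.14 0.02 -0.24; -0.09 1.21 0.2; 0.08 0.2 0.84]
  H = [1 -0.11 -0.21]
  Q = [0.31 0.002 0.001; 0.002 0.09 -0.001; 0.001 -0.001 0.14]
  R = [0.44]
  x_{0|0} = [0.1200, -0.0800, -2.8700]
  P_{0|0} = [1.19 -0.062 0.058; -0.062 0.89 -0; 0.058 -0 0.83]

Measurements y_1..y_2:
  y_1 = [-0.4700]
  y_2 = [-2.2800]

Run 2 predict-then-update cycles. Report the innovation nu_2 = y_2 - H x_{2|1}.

innov = [-2.5944]

step 1: x^-=[0.8240, -0.6816, -2.4172]  P^-=[1.8701 -0.2093 -0.0140; -0.2093 1.4473 0.3369; -0.0140 0.3369 0.7747]  S=[2.4293]  K=[0.7805; -0.1808; -0.0880]  nu=[-1.8766]  x^+=[-0.6407, -0.3423, -2.2521]  P^+=[0.3902 0.1335 0.1528; 0.1335 1.3679 0.2983; 0.1528 0.2983 0.7559]
step 2: x^-=[-0.1967, -0.8069, -2.0114]  P^-=[0.7808 0.0955 0.0544; 0.0955 2.2359 0.7707; 0.0544 0.7707 0.8556]  S=[1.2773]  K=[0.5941; -0.2445; -0.1644]  nu=[-2.5944]  x^+=[-1.7381, -0.1725, -1.5849]  P^+=[0.3300 0.2810 0.1792; 0.2810 2.1595 0.7193; 0.1792 0.7193 0.8210]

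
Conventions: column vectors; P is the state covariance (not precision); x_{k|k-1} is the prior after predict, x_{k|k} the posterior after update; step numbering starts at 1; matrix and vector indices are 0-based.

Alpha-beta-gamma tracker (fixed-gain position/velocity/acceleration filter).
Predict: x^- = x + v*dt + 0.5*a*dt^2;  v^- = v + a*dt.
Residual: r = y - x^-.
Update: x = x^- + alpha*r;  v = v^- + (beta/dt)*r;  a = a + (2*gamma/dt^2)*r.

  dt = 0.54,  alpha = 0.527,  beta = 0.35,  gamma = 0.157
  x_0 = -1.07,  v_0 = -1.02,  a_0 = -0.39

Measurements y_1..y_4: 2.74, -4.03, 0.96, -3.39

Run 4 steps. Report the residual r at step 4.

resid = -3.4079

step 1: x_pred=-1.6777  r=4.4177  x^+=0.6504  v^+=1.6327  a^+=4.3670
step 2: x_pred=2.1688  r=-6.1988  x^+=-1.0980  v^+=-0.0269  a^+=-2.3080
step 3: x_pred=-1.4490  r=2.4090  x^+=-0.1794  v^+=0.2882  a^+=0.2860
step 4: x_pred=0.0179  r=-3.4079  x^+=-1.7781  v^+=-1.7662  a^+=-3.3836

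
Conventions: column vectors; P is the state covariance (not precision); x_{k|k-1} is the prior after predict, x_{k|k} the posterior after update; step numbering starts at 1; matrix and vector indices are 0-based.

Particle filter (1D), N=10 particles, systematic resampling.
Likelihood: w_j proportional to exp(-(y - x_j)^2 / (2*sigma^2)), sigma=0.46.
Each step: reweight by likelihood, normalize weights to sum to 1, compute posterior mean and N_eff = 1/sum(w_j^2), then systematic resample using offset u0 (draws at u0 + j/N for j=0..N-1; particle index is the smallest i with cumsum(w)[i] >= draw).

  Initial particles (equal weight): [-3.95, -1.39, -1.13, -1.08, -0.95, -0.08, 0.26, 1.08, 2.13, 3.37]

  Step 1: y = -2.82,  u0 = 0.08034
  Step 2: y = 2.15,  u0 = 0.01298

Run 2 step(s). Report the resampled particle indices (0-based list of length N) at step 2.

step 1: w=[0.8278, 0.1348, 0.0198, 0.0132, 0.0044, 0.0000, 0.0000, 0.0000, 0.0000, 0.0000]  mean=-3.4979  Neff=1.4206  idx=[0, 0, 0, 0, 0, 0, 0, 0, 1, 2]
step 2: w=[0.0000, 0.0000, 0.0000, 0.0000, 0.0000, 0.0000, 0.0000, 0.0000, 0.0149, 0.9851]  mean=-1.1339  Neff=1.0303  idx=[8, 9, 9, 9, 9, 9, 9, 9, 9, 9]

resampled_idx = [8, 9, 9, 9, 9, 9, 9, 9, 9, 9]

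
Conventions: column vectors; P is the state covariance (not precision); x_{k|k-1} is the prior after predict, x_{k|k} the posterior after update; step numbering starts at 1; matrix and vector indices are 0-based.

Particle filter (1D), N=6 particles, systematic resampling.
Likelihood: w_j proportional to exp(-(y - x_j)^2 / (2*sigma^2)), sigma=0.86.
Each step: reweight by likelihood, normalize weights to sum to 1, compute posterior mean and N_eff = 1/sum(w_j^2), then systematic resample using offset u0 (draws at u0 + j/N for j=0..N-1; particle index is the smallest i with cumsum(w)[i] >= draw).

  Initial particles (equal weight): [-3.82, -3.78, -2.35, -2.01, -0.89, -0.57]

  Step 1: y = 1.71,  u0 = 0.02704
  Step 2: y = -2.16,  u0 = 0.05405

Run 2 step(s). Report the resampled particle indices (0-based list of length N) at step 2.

resampled_idx = [0, 0, 1, 2, 3, 5]

step 1: w=[0.0000, 0.0000, 0.0004, 0.0022, 0.2575, 0.7400]  mean=-0.6561  Neff=1.6289  idx=[4, 4, 5, 5, 5, 5]
step 2: w=[0.2407, 0.2407, 0.1297, 0.1297, 0.1297, 0.1297]  mean=-0.7240  Neff=5.4612  idx=[0, 0, 1, 2, 3, 5]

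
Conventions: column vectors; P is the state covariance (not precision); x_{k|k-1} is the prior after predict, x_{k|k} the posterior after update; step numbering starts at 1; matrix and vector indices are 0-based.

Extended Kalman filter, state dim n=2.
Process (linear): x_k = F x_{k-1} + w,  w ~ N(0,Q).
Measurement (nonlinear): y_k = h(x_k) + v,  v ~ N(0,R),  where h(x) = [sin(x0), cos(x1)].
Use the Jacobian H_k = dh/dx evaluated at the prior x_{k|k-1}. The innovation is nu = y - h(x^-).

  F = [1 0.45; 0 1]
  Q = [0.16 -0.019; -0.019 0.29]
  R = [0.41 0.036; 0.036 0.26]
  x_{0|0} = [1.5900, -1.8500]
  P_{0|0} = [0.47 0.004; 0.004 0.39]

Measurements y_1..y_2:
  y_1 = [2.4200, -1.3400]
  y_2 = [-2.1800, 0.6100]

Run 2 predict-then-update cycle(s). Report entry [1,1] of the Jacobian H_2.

step 1: x^-=[0.7575, -1.8500]  P^-=[0.7126 0.1605; 0.1605 0.6800]  H_jac=[0.7266 0.0000; 0.0000 0.9613]  S=[0.7862 0.1481; 0.1481 0.8884]  K=[0.6461 0.0660; 0.0100 0.7341]  nu=[1.7329, -1.0644]  x^+=[1.8070, -2.6140]  P^+=[0.3679 0.0420; 0.0420 0.1989]
step 2: x^-=[0.6306, -2.6140]  P^-=[0.6060 0.1126; 0.1126 0.4889]  H_jac=[0.8076 0.0000; 0.0000 0.5034]  S=[0.8053 0.0818; 0.0818 0.3839]  K=[0.6059 0.0186; 0.0488 0.6307]  nu=[-2.7697, 1.4740]  x^+=[-1.0201, -1.8196]  P^+=[0.3084 0.0529; 0.0529 0.3293]

H_jac[1,1] = 0.5034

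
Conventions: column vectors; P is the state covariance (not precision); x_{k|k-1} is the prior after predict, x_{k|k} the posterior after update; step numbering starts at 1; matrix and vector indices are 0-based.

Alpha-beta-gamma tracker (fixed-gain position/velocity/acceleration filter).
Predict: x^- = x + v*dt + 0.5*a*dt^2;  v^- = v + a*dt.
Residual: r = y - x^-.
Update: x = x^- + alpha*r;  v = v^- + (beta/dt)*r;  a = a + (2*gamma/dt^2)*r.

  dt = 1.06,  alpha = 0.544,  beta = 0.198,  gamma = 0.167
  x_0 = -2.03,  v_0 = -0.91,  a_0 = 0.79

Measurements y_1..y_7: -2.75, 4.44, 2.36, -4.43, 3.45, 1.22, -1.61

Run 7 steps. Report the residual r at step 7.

resid = -0.4381

step 1: x_pred=-2.5508  r=-0.1992  x^+=-2.6592  v^+=-0.1098  a^+=0.7308
step 2: x_pred=-2.3650  r=6.8050  x^+=1.3369  v^+=1.9359  a^+=2.7536
step 3: x_pred=4.9360  r=-2.5760  x^+=3.5347  v^+=4.3736  a^+=1.9879
step 4: x_pred=9.2875  r=-13.7175  x^+=1.8252  v^+=3.9184  a^+=-2.0898
step 5: x_pred=4.8047  r=-1.3547  x^+=4.0677  v^+=1.4503  a^+=-2.4924
step 6: x_pred=4.2048  r=-2.9848  x^+=2.5811  v^+=-1.7493  a^+=-3.3797
step 7: x_pred=-1.1719  r=-0.4381  x^+=-1.4102  v^+=-5.4136  a^+=-3.5099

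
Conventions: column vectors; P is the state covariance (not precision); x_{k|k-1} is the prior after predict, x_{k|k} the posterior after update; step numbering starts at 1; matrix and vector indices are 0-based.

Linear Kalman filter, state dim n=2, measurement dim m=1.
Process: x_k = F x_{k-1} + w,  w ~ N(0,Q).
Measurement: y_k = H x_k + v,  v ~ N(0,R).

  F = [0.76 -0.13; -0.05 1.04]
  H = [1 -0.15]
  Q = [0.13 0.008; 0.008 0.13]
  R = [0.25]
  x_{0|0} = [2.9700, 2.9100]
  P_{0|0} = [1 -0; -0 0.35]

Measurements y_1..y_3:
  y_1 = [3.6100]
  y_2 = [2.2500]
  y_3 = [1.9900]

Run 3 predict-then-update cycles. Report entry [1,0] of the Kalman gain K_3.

step 1: x^-=[1.8789, 2.8779]  P^-=[0.7135 -0.0773; -0.0773 0.5111]  S=[0.9982]  K=[0.7264; -0.1543]  nu=[2.1628]  x^+=[3.4500, 2.5443]  P^+=[0.1868 0.0345; 0.0345 0.4873]
step 2: x^-=[2.2912, 2.4736]  P^-=[0.2393 -0.0375; -0.0375 0.6539]  S=[0.5153]  K=[0.4753; -0.2631]  nu=[0.3298]  x^+=[2.4480, 2.3868]  P^+=[0.1229 0.0270; 0.0270 0.6183]
step 3: x^-=[1.5502, 2.3599]  P^-=[0.2061 -0.0588; -0.0588 0.7962]  S=[0.4916]  K=[0.4371; -0.3625]  nu=[0.7938]  x^+=[1.8972, 2.0721]  P^+=[0.1122 0.0191; 0.0191 0.7316]

K[1,0] = -0.3625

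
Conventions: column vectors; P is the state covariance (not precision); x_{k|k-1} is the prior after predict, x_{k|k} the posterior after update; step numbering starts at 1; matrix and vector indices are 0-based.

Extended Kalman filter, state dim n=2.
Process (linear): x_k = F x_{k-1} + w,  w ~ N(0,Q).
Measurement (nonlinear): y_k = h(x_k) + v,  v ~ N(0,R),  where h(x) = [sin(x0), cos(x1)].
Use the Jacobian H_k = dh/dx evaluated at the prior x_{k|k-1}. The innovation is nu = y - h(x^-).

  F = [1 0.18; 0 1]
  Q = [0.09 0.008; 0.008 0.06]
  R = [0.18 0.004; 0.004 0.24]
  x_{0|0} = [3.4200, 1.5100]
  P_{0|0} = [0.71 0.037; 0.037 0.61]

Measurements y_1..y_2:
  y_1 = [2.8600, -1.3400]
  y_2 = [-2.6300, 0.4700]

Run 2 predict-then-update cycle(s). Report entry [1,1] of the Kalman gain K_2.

step 1: x^-=[3.6918, 1.5100]  P^-=[0.8331 0.1548; 0.1548 0.6700]  H_jac=[-0.8524 0.0000; 0.0000 -0.9982]  S=[0.7853 0.1357; 0.1357 0.9075]  K=[-0.8980 -0.0360; -0.0418 -0.7307]  nu=[3.3829, -1.4008]  x^+=[0.7043, 2.3922]  P^+=[0.1898 0.0122; 0.0122 0.1759]
step 2: x^-=[1.1349, 2.3922]  P^-=[0.2899 0.0519; 0.0519 0.2359]  H_jac=[0.4223 0.0000; 0.0000 -0.6812]  S=[0.2317 -0.0109; -0.0109 0.3494]  K=[0.5244 -0.0848; 0.0730 -0.4575]  nu=[-3.5365, 1.2021]  x^+=[-0.8215, 1.5841]  P^+=[0.2227 0.0268; 0.0268 0.1608]

K[1,1] = -0.4575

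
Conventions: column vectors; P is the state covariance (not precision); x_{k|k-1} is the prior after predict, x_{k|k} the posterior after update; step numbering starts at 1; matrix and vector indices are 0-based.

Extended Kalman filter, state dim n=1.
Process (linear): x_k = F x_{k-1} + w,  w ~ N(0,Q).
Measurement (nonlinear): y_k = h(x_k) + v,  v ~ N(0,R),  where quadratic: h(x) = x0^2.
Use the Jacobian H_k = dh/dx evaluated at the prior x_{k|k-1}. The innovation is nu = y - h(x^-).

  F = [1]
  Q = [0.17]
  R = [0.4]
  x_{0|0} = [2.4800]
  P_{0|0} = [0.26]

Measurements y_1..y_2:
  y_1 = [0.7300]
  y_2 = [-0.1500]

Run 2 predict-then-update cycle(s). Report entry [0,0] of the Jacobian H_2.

H_jac[0,0] = 2.8540

step 1: x^-=[2.4800]  P^-=[0.4300]  H_jac=[4.9600]  S=[10.9787]  K=[0.1943]  nu=[-5.4204]  x^+=[1.4270]  P^+=[0.0157]
step 2: x^-=[1.4270]  P^-=[0.1857]  H_jac=[2.8540]  S=[1.9123]  K=[0.2771]  nu=[-2.1863]  x^+=[0.8212]  P^+=[0.0388]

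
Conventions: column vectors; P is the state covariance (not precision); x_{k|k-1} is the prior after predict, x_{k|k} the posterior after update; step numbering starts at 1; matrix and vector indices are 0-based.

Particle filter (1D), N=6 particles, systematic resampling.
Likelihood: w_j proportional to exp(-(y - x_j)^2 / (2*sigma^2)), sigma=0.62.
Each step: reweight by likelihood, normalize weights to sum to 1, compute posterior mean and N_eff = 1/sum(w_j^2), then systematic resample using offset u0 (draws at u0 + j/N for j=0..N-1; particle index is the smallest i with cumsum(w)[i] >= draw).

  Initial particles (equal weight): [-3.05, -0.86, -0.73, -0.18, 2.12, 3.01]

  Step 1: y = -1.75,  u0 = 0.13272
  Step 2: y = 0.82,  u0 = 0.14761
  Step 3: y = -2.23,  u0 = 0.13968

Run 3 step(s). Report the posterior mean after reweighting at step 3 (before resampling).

post_mean = -0.6550

step 1: w=[0.1448, 0.4654, 0.3370, 0.0528, 0.0000, 0.0000]  mean=-1.0973  Neff=2.8254  idx=[0, 1, 1, 2, 2, 3]
step 2: w=[0.0000, 0.0619, 0.0619, 0.1069, 0.1069, 0.6624]  mean=-0.3817  Neff=2.1306  idx=[3, 4, 5, 5, 5, 5]
step 3: w=[0.4319, 0.4319, 0.0341, 0.0341, 0.0341, 0.0341]  mean=-0.6550  Neff=2.6480  idx=[0, 0, 1, 1, 1, 5]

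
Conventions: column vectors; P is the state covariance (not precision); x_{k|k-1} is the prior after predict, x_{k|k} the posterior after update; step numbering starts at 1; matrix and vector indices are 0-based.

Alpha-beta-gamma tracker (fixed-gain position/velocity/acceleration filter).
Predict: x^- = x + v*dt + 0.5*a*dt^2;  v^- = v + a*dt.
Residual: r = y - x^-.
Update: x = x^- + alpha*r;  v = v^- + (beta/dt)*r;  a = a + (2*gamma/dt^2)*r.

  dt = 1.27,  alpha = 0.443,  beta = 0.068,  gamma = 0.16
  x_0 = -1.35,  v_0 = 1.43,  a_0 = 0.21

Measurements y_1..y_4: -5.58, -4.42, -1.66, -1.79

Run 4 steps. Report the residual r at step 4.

resid = 4.8272

step 1: x_pred=0.6355  r=-6.2155  x^+=-2.1180  v^+=1.3639  a^+=-1.0231
step 2: x_pred=-1.2110  r=-3.2090  x^+=-2.6326  v^+=-0.1073  a^+=-1.6598
step 3: x_pred=-4.1074  r=2.4474  x^+=-3.0232  v^+=-2.0843  a^+=-1.1743
step 4: x_pred=-6.6172  r=4.8272  x^+=-4.4787  v^+=-3.3171  a^+=-0.2165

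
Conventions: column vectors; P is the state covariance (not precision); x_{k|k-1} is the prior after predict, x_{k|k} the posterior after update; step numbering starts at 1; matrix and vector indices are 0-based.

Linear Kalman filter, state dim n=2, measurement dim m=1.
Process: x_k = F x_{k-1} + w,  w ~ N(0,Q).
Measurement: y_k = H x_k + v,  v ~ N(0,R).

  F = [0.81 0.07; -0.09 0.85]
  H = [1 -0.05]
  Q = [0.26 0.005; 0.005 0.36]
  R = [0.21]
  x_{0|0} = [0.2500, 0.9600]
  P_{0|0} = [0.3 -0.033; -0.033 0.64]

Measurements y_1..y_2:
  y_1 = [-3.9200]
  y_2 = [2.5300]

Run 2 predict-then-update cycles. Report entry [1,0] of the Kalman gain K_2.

K[1,0] = 0.0264

step 1: x^-=[0.2697, 0.7935]  P^-=[0.4562 -0.0013; -0.0013 0.8299]  S=[0.6684]  K=[0.6826; -0.0640]  nu=[-4.1500]  x^+=[-2.5632, 1.0592]  P^+=[0.1447 0.0279; 0.0279 0.8271]
step 2: x^-=[-2.0021, 1.1310]  P^-=[0.3622 0.0627; 0.0627 0.9545]  S=[0.5683]  K=[0.6318; 0.0264]  nu=[4.5886]  x^+=[0.8970, 1.2520]  P^+=[0.1353 0.0532; 0.0532 0.9541]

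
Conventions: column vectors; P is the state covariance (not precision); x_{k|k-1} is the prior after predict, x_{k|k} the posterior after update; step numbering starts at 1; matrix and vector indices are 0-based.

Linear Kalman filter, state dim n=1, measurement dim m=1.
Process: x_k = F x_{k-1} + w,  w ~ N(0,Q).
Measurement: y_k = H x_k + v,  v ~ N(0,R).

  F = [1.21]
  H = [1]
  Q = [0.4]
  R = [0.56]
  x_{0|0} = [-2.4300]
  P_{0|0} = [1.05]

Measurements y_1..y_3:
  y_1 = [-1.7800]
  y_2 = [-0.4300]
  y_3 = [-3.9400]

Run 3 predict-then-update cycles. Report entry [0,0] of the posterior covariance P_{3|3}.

step 1: x^-=[-2.9403]  P^-=[1.9373]  S=[2.4973]  K=[0.7758]  nu=[1.1603]  x^+=[-2.0402]  P^+=[0.4344]
step 2: x^-=[-2.4686]  P^-=[1.0360]  S=[1.5960]  K=[0.6491]  nu=[2.0386]  x^+=[-1.1453]  P^+=[0.3635]
step 3: x^-=[-1.3858]  P^-=[0.9322]  S=[1.4922]  K=[0.6247]  nu=[-2.5542]  x^+=[-2.9815]  P^+=[0.3498]

P_post[0,0] = 0.3498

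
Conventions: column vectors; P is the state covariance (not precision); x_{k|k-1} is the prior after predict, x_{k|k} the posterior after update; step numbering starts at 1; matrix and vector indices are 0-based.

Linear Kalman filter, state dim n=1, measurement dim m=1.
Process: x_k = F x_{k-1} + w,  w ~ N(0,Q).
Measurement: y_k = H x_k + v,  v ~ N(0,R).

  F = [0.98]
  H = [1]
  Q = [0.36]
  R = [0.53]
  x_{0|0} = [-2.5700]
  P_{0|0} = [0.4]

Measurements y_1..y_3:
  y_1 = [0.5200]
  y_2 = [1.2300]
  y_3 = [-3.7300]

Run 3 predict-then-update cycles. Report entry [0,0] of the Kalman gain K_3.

K[0,0] = 0.5477

step 1: x^-=[-2.5186]  P^-=[0.7442]  S=[1.2742]  K=[0.5840]  nu=[3.0386]  x^+=[-0.7439]  P^+=[0.3095]
step 2: x^-=[-0.7291]  P^-=[0.6573]  S=[1.1873]  K=[0.5536]  nu=[1.9591]  x^+=[0.3555]  P^+=[0.2934]
step 3: x^-=[0.3484]  P^-=[0.6418]  S=[1.1718]  K=[0.5477]  nu=[-4.0784]  x^+=[-1.8854]  P^+=[0.2903]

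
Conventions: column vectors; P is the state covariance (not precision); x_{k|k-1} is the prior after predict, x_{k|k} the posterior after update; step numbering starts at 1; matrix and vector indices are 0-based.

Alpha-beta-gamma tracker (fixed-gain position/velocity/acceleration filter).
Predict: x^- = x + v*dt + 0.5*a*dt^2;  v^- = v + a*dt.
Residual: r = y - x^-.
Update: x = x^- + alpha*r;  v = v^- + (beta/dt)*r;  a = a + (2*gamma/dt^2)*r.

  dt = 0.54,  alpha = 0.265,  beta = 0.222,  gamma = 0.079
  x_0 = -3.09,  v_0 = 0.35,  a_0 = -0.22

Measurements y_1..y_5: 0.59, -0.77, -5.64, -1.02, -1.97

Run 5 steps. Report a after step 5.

a_post = -2.4206

step 1: x_pred=-2.9331  r=3.5231  x^+=-1.9995  v^+=1.6796  a^+=1.6889
step 2: x_pred=-0.8462  r=0.0762  x^+=-0.8260  v^+=2.6229  a^+=1.7302
step 3: x_pred=0.8426  r=-6.4826  x^+=-0.8753  v^+=0.8922  a^+=-1.7823
step 4: x_pred=-0.6533  r=-0.3667  x^+=-0.7505  v^+=-0.2210  a^+=-1.9810
step 5: x_pred=-1.1587  r=-0.8113  x^+=-1.3737  v^+=-1.6242  a^+=-2.4206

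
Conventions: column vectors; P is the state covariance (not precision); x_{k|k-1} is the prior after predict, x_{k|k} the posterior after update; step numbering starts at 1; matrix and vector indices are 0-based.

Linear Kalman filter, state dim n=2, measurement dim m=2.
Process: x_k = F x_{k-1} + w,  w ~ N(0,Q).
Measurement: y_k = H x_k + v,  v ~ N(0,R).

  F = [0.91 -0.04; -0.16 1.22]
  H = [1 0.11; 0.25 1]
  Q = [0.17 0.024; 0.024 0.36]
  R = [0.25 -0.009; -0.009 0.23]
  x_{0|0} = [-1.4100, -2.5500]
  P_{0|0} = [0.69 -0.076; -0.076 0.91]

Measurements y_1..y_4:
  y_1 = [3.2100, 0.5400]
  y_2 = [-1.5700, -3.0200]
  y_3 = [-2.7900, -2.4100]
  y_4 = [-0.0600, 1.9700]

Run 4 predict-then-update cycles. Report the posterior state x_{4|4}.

x_post = [-0.5137, 0.8462]

step 1: x^-=[-1.1811, -2.8854]  P^-=[0.7484 -0.2057; -0.2057 1.7618]  S=[0.9744 0.1605; 0.1605 1.9357]  K=[0.7567 -0.0724; -0.1600 0.8969]  nu=[4.7085, 3.7207]  x^+=[2.1126, -0.3017]  P^+=[0.1978 -0.0729; -0.0729 0.2259]
step 2: x^-=[1.9345, -0.7061]  P^-=[0.3395 -0.0973; -0.0973 0.7298]  S=[0.5769 0.0562; 0.0562 0.9324]  K=[0.5746 -0.0479; -0.1038 0.7629]  nu=[-3.4268, -2.7975]  x^+=[0.0996, -2.4847]  P^+=[0.1500 -0.0537; -0.0537 0.1898]
step 3: x^-=[0.1900, -3.0473]  P^-=[0.2984 -0.0671; -0.0671 0.6673]  S=[0.5417 0.0701; 0.0701 0.8825]  K=[0.5417 -0.0345; -0.0846 0.7439]  nu=[-2.6448, 0.5898]  x^+=[-1.2630, -2.3849]  P^+=[0.1410 -0.0481; -0.0481 0.1839]
step 4: x^-=[-1.0539, -2.7075]  P^-=[0.2906 -0.0592; -0.0592 0.6561]  S=[0.5355 0.0750; 0.0750 0.8746]  K=[0.5347 -0.0305; -0.0794 0.7400]  nu=[1.2918, 4.9410]  x^+=[-0.5137, 0.8462]  P^+=[0.1391 -0.0466; -0.0466 0.1826]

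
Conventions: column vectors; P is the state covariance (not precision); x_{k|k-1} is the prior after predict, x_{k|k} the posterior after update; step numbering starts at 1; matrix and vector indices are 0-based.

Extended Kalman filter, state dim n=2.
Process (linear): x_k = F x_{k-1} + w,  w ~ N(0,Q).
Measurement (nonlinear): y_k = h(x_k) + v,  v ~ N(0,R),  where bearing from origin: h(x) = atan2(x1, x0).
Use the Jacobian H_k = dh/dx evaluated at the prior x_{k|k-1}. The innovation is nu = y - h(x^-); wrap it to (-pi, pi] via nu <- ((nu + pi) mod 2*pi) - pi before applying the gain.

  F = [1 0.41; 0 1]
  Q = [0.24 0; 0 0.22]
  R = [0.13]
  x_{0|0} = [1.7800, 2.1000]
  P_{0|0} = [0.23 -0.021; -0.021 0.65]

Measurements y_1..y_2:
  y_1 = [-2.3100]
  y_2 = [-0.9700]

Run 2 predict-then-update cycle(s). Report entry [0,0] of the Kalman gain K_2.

K[0,0] = 0.9990

step 1: x^-=[2.6410, 2.1000]  P^-=[0.5620 0.2455; 0.2455 0.8700]  H_jac=[-0.1845 0.2320]  S=[0.1749]  K=[-0.2671; 0.8948]  nu=[-2.9818]  x^+=[3.4374, -0.5682]  P^+=[0.5496 0.2873; 0.2873 0.7299]
step 2: x^-=[3.2044, -0.5682]  P^-=[1.1479 0.5866; 0.5866 0.9499]  H_jac=[0.0536 0.3026]  S=[0.2393]  K=[0.9990; 1.3325]  nu=[-0.7945]  x^+=[2.4108, -1.6269]  P^+=[0.9091 0.2680; 0.2680 0.5250]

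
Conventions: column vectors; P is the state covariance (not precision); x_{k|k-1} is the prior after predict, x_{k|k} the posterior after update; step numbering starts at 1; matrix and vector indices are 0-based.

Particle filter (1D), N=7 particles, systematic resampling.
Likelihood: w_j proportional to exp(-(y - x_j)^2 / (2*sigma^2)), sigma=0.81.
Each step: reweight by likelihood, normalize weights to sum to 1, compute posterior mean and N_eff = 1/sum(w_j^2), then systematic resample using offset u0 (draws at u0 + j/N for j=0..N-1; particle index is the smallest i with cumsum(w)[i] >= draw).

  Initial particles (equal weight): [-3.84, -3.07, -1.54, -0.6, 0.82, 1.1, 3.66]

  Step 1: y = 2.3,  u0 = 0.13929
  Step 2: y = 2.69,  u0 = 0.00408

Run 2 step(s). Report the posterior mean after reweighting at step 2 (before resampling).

post_mean = 2.9923

step 1: w=[0.0000, 0.0000, 0.0000, 0.0021, 0.2453, 0.4345, 0.3180]  mean=1.8418  Neff=2.8561  idx=[4, 5, 5, 5, 6, 6, 6]
step 2: w=[0.0353, 0.0739, 0.0739, 0.0739, 0.2477, 0.2477, 0.2477]  mean=2.9923  Neff=4.9590  idx=[0, 2, 4, 4, 5, 5, 6]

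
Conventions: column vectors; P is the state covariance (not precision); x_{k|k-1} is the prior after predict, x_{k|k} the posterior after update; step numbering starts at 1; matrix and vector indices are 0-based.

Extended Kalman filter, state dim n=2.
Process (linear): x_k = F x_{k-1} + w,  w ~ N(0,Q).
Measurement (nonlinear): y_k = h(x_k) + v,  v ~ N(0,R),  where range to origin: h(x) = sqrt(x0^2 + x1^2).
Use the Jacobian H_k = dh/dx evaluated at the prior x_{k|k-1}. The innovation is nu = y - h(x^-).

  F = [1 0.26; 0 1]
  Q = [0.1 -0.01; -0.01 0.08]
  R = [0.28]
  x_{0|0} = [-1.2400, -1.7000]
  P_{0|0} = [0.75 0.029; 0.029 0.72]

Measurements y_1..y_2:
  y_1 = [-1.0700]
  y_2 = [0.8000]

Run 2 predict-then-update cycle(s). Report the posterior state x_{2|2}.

x_post = [0.6177, 0.1757]

step 1: x^-=[-1.6820, -1.7000]  P^-=[0.9138 0.2062; 0.2062 0.8000]  H_jac=[-0.7033 -0.7109]  S=[1.3425]  K=[-0.5879; -0.5316]  nu=[-3.4615]  x^+=[0.3530, 0.1403]  P^+=[0.4497 -0.2134; -0.2134 0.4206]
step 2: x^-=[0.3895, 0.1403]  P^-=[0.4672 -0.1141; -0.1141 0.5006]  H_jac=[0.9408 0.3388]  S=[0.6783]  K=[0.5911; 0.0918]  nu=[0.3860]  x^+=[0.6177, 0.1757]  P^+=[0.2302 -0.1509; -0.1509 0.4948]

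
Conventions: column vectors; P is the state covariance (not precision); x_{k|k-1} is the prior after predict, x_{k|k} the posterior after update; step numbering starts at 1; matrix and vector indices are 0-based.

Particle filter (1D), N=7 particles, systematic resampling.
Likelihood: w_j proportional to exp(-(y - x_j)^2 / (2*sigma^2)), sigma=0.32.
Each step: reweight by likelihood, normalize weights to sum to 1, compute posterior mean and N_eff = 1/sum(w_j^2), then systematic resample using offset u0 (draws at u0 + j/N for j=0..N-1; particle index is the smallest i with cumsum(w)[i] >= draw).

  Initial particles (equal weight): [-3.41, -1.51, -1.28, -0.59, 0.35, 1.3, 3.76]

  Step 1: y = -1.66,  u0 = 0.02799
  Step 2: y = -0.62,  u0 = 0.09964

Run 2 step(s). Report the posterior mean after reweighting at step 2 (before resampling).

step 1: w=[0.0000, 0.6428, 0.3545, 0.0027, 0.0000, 0.0000, 0.0000]  mean=-1.4260  Neff=1.8556  idx=[1, 1, 1, 1, 1, 2, 2]
step 2: w=[0.0610, 0.0610, 0.0610, 0.0610, 0.0610, 0.3476, 0.3476]  mean=-1.3501  Neff=3.8429  idx=[1, 3, 5, 5, 6, 6, 6]

post_mean = -1.3501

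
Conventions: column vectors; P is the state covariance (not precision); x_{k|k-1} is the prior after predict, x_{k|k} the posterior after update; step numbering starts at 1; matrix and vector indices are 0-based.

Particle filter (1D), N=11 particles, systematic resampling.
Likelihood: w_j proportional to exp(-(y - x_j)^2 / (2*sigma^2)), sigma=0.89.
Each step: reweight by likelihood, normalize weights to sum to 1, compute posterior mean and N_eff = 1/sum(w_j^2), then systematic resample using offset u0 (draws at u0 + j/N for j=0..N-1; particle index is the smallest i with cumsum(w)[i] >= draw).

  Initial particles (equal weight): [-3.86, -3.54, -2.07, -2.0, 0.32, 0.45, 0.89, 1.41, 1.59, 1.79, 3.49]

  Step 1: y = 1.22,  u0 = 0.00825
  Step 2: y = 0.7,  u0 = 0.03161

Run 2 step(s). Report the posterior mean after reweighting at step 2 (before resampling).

post_mean = 1.0068

step 1: w=[0.0000, 0.0000, 0.0002, 0.0003, 0.1206, 0.1383, 0.1878, 0.1966, 0.1845, 0.1638, 0.0078]  mean=1.1580  Neff=5.9328  idx=[4, 4, 5, 6, 6, 7, 7, 8, 8, 8, 9]
step 2: w=[0.1075, 0.1075, 0.1132, 0.1151, 0.1151, 0.0857, 0.0857, 0.0714, 0.0714, 0.0714, 0.0556]  mean=1.0068  Neff=10.4636  idx=[0, 1, 1, 2, 3, 4, 5, 6, 7, 8, 9]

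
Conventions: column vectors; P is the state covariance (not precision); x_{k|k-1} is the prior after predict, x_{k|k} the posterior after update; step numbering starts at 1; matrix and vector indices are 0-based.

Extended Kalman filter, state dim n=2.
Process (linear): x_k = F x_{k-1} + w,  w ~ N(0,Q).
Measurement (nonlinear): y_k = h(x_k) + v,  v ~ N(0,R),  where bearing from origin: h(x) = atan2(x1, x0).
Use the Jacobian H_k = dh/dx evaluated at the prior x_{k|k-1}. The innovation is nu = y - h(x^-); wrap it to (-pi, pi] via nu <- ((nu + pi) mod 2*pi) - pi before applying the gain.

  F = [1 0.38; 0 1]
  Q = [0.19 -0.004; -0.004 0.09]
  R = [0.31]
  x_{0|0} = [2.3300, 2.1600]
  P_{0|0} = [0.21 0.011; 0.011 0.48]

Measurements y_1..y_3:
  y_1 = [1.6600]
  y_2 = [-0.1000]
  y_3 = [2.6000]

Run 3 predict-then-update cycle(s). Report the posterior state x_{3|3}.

step 1: x^-=[3.1508, 2.1600]  P^-=[0.4777 0.1894; 0.1894 0.5700]  H_jac=[-0.1480 0.2159]  S=[0.3349]  K=[-0.0890; 0.2837]  nu=[1.0590]  x^+=[3.0565, 2.4605]  P^+=[0.4750 0.1979; 0.1979 0.5430]
step 2: x^-=[3.9915, 2.4605]  P^-=[0.8938 0.4002; 0.4002 0.6330]  H_jac=[-0.1119 0.1815]  S=[0.3258]  K=[-0.0840; 0.2153]  nu=[-0.6524]  x^+=[4.0463, 2.3200]  P^+=[0.8915 0.4061; 0.4061 0.6179]
step 3: x^-=[4.9280, 2.3200]  P^-=[1.4794 0.6369; 0.6369 0.7079]  H_jac=[-0.0782 0.1661]  S=[0.3220]  K=[-0.0307; 0.2105]  nu=[2.1600]  x^+=[4.8616, 2.7747]  P^+=[1.4791 0.6390; 0.6390 0.6937]

x_post = [4.8616, 2.7747]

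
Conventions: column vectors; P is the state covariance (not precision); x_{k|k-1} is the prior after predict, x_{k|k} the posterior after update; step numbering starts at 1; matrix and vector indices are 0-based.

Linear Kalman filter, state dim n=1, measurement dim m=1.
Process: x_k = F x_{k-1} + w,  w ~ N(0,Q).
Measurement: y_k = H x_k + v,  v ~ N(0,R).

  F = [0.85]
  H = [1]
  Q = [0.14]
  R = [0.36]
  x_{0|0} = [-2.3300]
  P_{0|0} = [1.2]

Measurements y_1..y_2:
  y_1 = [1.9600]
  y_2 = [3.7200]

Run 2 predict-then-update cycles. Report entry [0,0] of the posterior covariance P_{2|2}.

step 1: x^-=[-1.9805]  P^-=[1.0070]  S=[1.3670]  K=[0.7366]  nu=[3.9405]  x^+=[0.9223]  P^+=[0.2652]
step 2: x^-=[0.7839]  P^-=[0.3316]  S=[0.6916]  K=[0.4795]  nu=[2.9361]  x^+=[2.1917]  P^+=[0.1726]

P_post[0,0] = 0.1726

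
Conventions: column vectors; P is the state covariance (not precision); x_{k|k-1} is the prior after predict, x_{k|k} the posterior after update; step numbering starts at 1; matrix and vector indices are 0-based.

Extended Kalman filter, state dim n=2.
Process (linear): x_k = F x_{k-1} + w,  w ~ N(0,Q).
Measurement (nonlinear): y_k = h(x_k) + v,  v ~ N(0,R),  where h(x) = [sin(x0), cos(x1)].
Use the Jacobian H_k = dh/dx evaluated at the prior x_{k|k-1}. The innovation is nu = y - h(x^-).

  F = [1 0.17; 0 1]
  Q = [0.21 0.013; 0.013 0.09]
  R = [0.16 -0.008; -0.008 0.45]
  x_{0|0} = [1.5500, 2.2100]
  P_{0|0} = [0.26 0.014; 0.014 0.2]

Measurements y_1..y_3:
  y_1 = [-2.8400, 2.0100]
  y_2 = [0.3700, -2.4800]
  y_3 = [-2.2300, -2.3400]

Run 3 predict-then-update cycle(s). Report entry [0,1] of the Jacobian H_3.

step 1: x^-=[1.9257, 2.2100]  P^-=[0.4805 0.0610; 0.0610 0.2900]  H_jac=[-0.3475 0.0000; 0.0000 -0.8026]  S=[0.2180 0.0090; 0.0090 0.6368]  K=[-0.7632 -0.0661; -0.0822 -0.3643]  nu=[-3.7777, 2.6066]  x^+=[4.6365, 1.5707]  P^+=[0.3499 0.0294; 0.0294 0.2035]
step 2: x^-=[4.9035, 1.5707]  P^-=[0.5758 0.0770; 0.0770 0.2935]  H_jac=[0.1899 0.0000; 0.0000 -1.0000]  S=[0.1808 -0.0226; -0.0226 0.7435]  K=[0.5943 -0.0855; 0.0316 -0.3938]  nu=[1.3518, -2.4801]  x^+=[5.9189, 2.5901]  P^+=[0.5042 0.0432; 0.0432 0.1774]
step 3: x^-=[6.3592, 2.5901]  P^-=[0.7340 0.0864; 0.0864 0.2674]  H_jac=[0.9971 0.0000; 0.0000 -0.5240]  S=[0.8898 -0.0531; -0.0531 0.5234]  K=[0.8224 -0.0030; 0.0813 -0.2595]  nu=[-2.3059, -1.4883]  x^+=[4.4673, 2.7887]  P^+=[0.1320 0.0151; 0.0151 0.2241]

H_jac[0,1] = 0.0000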